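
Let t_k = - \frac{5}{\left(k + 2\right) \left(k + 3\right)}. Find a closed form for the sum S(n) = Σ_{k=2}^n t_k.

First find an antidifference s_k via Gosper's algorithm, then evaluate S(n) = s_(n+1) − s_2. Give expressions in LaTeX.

Ratio r(k) = (k + 2)/(k + 4).
A = k + 2, B = k + 4, C = 1.
Solve (k + 2)·f(k+1) − (k + 3)·f(k) = 1.
From deg A=1, deg B=1, deg C=0: d=1.
A polynomial solution: f(k) = k/2.
Certificate R = B(k−1)f/C = k*(k + 3)/2 gives s_k = -5*k/(2*k + 4).
Verify: -5/(k**2 + 5*k + 6) matches t_k.
Evaluate: s_(n+1) = 5*(-n - 1)/(2*(n + 3)); subtract s_(2) = -5/4 ⇒ S(n) = 5*(1 - n)/(4*(n + 3)).

S(n) = \frac{5 \left(1 - n\right)}{4 \left(n + 3\right)}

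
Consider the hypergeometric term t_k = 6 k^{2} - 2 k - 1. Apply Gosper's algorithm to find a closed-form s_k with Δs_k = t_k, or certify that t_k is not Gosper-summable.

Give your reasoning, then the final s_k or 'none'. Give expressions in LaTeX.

s_k = k \left(2 k^{2} - 4 k + 1\right)

Compute t_(k+1)/t_k: get (6*k**2 + 10*k + 3)/(6*k**2 - 2*k - 1).
Factor: A=1; B=1; C=k**2 - k/3 - 1/6.
Set up (1)·f(k+1) − (1)·f(k) − (k**2 - k/3 - 1/6) = 0.
deg f ≤ 3 (via 0,0,2).
Coefficient equations give f(k) = k*(2*k**2 - 4*k + 1)/6.
Then R = B(k−1)f/C = k*(2*k**2 - 4*k + 1)/(6*k**2 - 2*k - 1), so s_k = R(k)·t_k = k*(2*k**2 - 4*k + 1).
Δs = 6*k**2 - 2*k - 1, as required.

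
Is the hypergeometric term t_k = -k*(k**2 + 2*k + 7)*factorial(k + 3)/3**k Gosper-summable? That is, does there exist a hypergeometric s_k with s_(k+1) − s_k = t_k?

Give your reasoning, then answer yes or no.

Ratio r(k) = (k + 1)*(k + 4)*(2*k + (k + 1)**2 + 9)/(3*k*(k**2 + 2*k + 7)).
Factor: A=k/3 + 4/3; B=1; C=k**3 + 2*k**2 + 7*k.
f must satisfy (k/3 + 4/3)·f(k+1) − (1)·f(k) = k**3 + 2*k**2 + 7*k.
Degrees (1,0,3) ⇒ d ≤ 2.
Match coefficients ⇒ f(k) = 3*k*(k - 1).
R(k) = B(k−1)·f(k)/C(k) = 3*(k - 1)/(k**2 + 2*k + 7); s_k = R·t_k = -3**(1 - k)*k*(k - 1)*factorial(k + 3).
Δs = -k*(k**2 + 2*k + 7)*factorial(k + 3)/3**k, as required.

Yes. s_k = -3**(1 - k)*k*(k - 1)*factorial(k + 3).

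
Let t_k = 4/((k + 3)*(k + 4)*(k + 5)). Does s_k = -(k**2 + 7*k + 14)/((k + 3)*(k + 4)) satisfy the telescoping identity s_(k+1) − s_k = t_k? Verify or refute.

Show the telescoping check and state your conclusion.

Valid: the claim telescopes to t_k.

s_(k+1) = (-7*k - (k + 1)**2 - 21)/((k + 4)*(k + 5))
s_(k+1) − s_k = 4/(k**3 + 12*k**2 + 47*k + 60)
(s_(k+1) − s_k) − t_k = 0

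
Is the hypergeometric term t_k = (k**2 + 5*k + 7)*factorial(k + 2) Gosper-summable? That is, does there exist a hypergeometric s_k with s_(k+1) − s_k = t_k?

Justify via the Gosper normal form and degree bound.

Ratio r(k) = (k + 3)*(5*k + (k + 1)**2 + 12)/(k**2 + 5*k + 7).
So A=k + 3 and B=1, with C=k**2 + 5*k + 7.
Solve (k + 3)·f(k+1) − (1)·f(k) = k**2 + 5*k + 7.
deg f ≤ 1 (via 1,0,2).
Solve for f: f(k) = k + 2 (degree 1 ≤ 1).
Certificate R = B(k−1)f/C = (k + 2)/(k**2 + 5*k + 7) gives s_k = (k + 2)*factorial(k + 2).
Verify: (k**2 + 5*k + 7)*factorial(k + 2) matches t_k.

Yes. s_k = (k + 2)*factorial(k + 2).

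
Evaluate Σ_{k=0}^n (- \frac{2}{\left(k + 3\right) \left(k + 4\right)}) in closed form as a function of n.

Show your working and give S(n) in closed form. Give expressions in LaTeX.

Compute t_(k+1)/t_k: get (k + 3)/(k + 5).
Take A(k)=k + 3, B(k)=k + 5, C(k)=1.
f must satisfy (k + 3)·f(k+1) − (k + 4)·f(k) = 1.
Bound: deg f ≤ 1.
Solving with deg f ≤ 1: f(k) = k/3.
Then R = B(k−1)f/C = k*(k + 4)/3, so s_k = R(k)·t_k = -2*k/(3*k + 9).
Verify: -2/(k**2 + 7*k + 12) matches t_k.
Telescope: S(n) = s_(n+1) − s_(0) = 2*(-n - 1)/(3*(n + 4)) − (0) = 2*(-n - 1)/(3*(n + 4)).

S(n) = \frac{2 \left(- n - 1\right)}{3 \left(n + 4\right)}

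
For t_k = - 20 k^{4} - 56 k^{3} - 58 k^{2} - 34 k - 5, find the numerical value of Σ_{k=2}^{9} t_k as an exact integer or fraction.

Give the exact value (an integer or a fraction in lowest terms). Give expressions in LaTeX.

Σ = -437992

Step 1: r(k) = (20*k**4 + 136*k**3 + 346*k**2 + 398*k + 173)/(20*k**4 + 56*k**3 + 58*k**2 + 34*k + 5).
Factor: A=1; B=1; C=k**4 + 14*k**3/5 + 29*k**2/10 + 17*k/10 + 1/4.
Set up (1)·f(k+1) − (1)·f(k) − (k**4 + 14*k**3/5 + 29*k**2/10 + 17*k/10 + 1/4) = 0.
Degrees (0,0,4) ⇒ d ≤ 5.
Coefficient equations give f(k) = k*(4*k**4 + 4*k**3 - 2*k**2 + 2*k - 3)/20.
Get s_k = R·t_k = k*(-4*k**4 - 4*k**3 + 2*k**2 - 2*k + 3) with R(k) = B(k−1)f(k)/C(k) = k*(4*k**4 + 4*k**3 - 2*k**2 + 2*k - 3)/(20*k**4 + 56*k**3 + 58*k**2 + 34*k + 5).
s_(k+1) − s_k = -20*k**4 - 56*k**3 - 58*k**2 - 34*k - 5 = t_k.
Telescoping: Σ = s_(10) − s_(2) = -438170 − (-178) = -437992.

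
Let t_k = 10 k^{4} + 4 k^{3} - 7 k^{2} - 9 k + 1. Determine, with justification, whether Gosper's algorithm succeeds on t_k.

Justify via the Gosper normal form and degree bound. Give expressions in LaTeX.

Step 1: r(k) = (10*k**4 + 44*k**3 + 65*k**2 + 29*k - 1)/(10*k**4 + 4*k**3 - 7*k**2 - 9*k + 1).
Factor: A=1; B=1; C=k**4 + 2*k**3/5 - 7*k**2/10 - 9*k/10 + 1/10.
Need (1)·f(k+1) − (1)·f(k) = k**4 + 2*k**3/5 - 7*k**2/10 - 9*k/10 + 1/10.
Bound: deg f ≤ 5.
Solve for f: f(k) = k*(k - 2)*(2*k**3 - k - 2)/10 (degree 5 ≤ 5).
Certificate R = B(k−1)f/C = k*(k - 2)*(2*k**3 - k - 2)/(10*k**4 + 4*k**3 - 7*k**2 - 9*k + 1) gives s_k = k*(2*k**4 - 4*k**3 - k**2 + 4).
Δs = 10*k**4 + 4*k**3 - 7*k**2 - 9*k + 1, as required.

Yes. s_k = k \left(2 k^{4} - 4 k^{3} - k^{2} + 4\right).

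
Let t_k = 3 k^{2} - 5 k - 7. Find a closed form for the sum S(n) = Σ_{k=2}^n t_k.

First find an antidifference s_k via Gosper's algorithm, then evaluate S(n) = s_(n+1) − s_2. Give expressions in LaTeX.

S(n) = n^{3} - n^{2} - 9 n + 9

Ratio r(k) = (3*k**2 + k - 9)/(3*k**2 - 5*k - 7).
Gosper form: A/B · C(k+1)/C(k) with A=1, B=1, C=k**2 - 5*k/3 - 7/3.
Solve (1)·f(k+1) − (1)·f(k) = k**2 - 5*k/3 - 7/3.
From deg A=0, deg B=0, deg C=2: d=3.
Coefficient equations give f(k) = k*(k**2 - 4*k - 4)/3.
R(k) = B(k−1)·f(k)/C(k) = k*(k**2 - 4*k - 4)/(3*k**2 - 5*k - 7); s_k = R·t_k = k*(k**2 - 4*k - 4).
Δs = 3*k**2 - 5*k - 7, as required.
s_(n+1) = n**3 - n**2 - 9*n - 7 and s_(2) = -16, so S(n) = n**3 - n**2 - 9*n + 9.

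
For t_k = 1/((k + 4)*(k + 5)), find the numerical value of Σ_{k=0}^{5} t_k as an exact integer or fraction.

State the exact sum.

Step 1: r(k) = (k + 4)/(k + 6).
Factor: A=k + 4; B=k + 6; C=1.
Key eq: (k + 4)·f(k+1) = (k + 5)·f(k) + (1).
d = 1 from the (1,1,0) case.
Match coefficients ⇒ f(k) = k/4.
Get s_k = R·t_k = k/(4*(k + 4)) with R(k) = B(k−1)f(k)/C(k) = k*(k + 5)/4.
Check: Δs_k = 1/(k**2 + 9*k + 20). ✓
Telescoping: Σ = s_(6) − s_(0) = 3/20 − (0) = 3/20.

Σ = 3/20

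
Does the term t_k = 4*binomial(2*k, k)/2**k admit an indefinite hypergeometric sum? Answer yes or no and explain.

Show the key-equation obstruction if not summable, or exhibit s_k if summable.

No — t_k has no hypergeometric antidifference.

The ratio is (2*k + 1)/(k + 1).
Gosper form: A/B · C(k+1)/C(k) with A=2*k + 1, B=k + 1, C=1.
f must satisfy (2*k + 1)·f(k+1) − (k)·f(k) = 1.
deg f ≤ -1 (via 1,1,0).
Negative degree bound (-1): no f exists, t_k not Gosper-summable.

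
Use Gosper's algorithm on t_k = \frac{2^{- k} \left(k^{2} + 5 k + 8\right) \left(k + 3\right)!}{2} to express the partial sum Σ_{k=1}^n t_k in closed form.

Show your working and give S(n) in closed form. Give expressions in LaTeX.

Compute t_(k+1)/t_k: get (k + 4)*(5*k + (k + 1)**2 + 13)/(2*(k**2 + 5*k + 8)).
So A=k/2 + 2 and B=1, with C=k**2 + 5*k + 8.
f must satisfy (k/2 + 2)·f(k+1) − (1)·f(k) = k**2 + 5*k + 8.
From deg A=1, deg B=0, deg C=2: d=1.
Match coefficients ⇒ f(k) = 2*(k + 2).
Get s_k = R·t_k = (k + 2)*factorial(k + 3)/2**k with R(k) = B(k−1)f(k)/C(k) = 2*(k + 2)/(k**2 + 5*k + 8).
s_(k+1) − s_k = (k**2 + 5*k + 8)*factorial(k + 3)/(2*2**k) = t_k.
Σ_(k=1)^n t_k = s_(n+1) − s_(1) = (2**(-n - 1)*(n + 3)*factorial(n + 4)) − (36), i.e. -36 + n*factorial(n + 4)/(2*2**n) + 3*factorial(n + 4)/(2*2**n).

S(n) = -36 + \frac{2^{- n} n \left(n + 4\right)!}{2} + \frac{3 \cdot 2^{- n} \left(n + 4\right)!}{2}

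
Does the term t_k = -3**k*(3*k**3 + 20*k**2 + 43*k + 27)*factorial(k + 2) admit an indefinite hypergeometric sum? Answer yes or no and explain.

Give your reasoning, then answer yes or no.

Yes. s_k = -3**k*k*(k + 2)*factorial(k + 2).

r(k) = 3*(3*k**4 + 38*k**3 + 179*k**2 + 369*k + 279)/(3*k**3 + 20*k**2 + 43*k + 27) after simplifying.
Take A(k)=3*k + 9, B(k)=1, C(k)=k**3 + 20*k**2/3 + 43*k/3 + 9.
Solve (3*k + 9)·f(k+1) − (1)·f(k) = k**3 + 20*k**2/3 + 43*k/3 + 9.
Degrees (1,0,3) ⇒ d ≤ 2.
Solve for f: f(k) = k*(k + 2)/3 (degree 2 ≤ 2).
Then R = B(k−1)f/C = k*(k + 2)/(3*k**3 + 20*k**2 + 43*k + 27), so s_k = R(k)·t_k = -3**k*k*(k + 2)*factorial(k + 2).
Check: Δs_k = -3**k*(3*k**3 + 20*k**2 + 43*k + 27)*factorial(k + 2). ✓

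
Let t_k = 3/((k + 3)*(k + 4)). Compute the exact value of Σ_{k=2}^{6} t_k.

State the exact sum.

r(k) = (k + 3)/(k + 5) after simplifying.
A = k + 3, B = k + 5, C = 1.
f must satisfy (k + 3)·f(k+1) − (k + 4)·f(k) = 1.
From deg A=1, deg B=1, deg C=0: d=1.
Solve for f: f(k) = k/3 (degree 1 ≤ 1).
R(k) = B(k−1)·f(k)/C(k) = k*(k + 4)/3; s_k = R·t_k = k/(k + 3).
Verify: 3/(k**2 + 7*k + 12) matches t_k.
Σ_(k=2)^(6) t_k = s_(7) − s_(2) = 7/10 − (2/5) = 3/10.

Σ = 3/10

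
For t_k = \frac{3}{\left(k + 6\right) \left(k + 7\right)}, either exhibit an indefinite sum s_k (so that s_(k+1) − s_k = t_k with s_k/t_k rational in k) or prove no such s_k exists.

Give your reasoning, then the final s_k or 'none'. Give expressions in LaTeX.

s_k = \frac{k}{2 \left(k + 6\right)}

The ratio is (k + 6)/(k + 8).
A = k + 6, B = k + 8, C = 1.
Key eq: (k + 6)·f(k+1) = (k + 7)·f(k) + (1).
From deg A=1, deg B=1, deg C=0: d=1.
Match coefficients ⇒ f(k) = k/6.
Get s_k = R·t_k = k/(2*(k + 6)) with R(k) = B(k−1)f(k)/C(k) = k*(k + 7)/6.
Check: Δs_k = 3/(k**2 + 13*k + 42). ✓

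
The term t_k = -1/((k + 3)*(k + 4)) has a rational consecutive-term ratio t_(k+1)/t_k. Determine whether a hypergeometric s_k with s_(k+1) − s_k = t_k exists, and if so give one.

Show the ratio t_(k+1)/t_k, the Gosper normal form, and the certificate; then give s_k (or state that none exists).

r(k) = (k + 3)/(k + 5) after simplifying.
So A=k + 3 and B=k + 5, with C=1.
Need (k + 3)·f(k+1) − (k + 4)·f(k) = 1.
Bound: deg f ≤ 1.
Solve for f: f(k) = k/3 (degree 1 ≤ 1).
R(k) = B(k−1)·f(k)/C(k) = k*(k + 4)/3; s_k = R·t_k = -k/(3*k + 9).
s_(k+1) − s_k = -1/(k**2 + 7*k + 12) = t_k.

s_k = -k/(3*k + 9)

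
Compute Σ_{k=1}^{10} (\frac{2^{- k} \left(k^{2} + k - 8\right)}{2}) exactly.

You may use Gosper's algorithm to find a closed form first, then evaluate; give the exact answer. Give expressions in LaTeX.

Σ = -75/1024

The ratio is (k + (k + 1)**2 - 7)/(2*(k**2 + k - 8)).
So A=1/2 and B=1, with C=k**2 + k - 8.
Solve (1/2)·f(k+1) − (1)·f(k) = k**2 + k - 8.
Bound: deg f ≤ 2.
A polynomial solution: f(k) = -2*(k - 1)*(k + 4).
Get s_k = R·t_k = (-k**2 - 3*k + 4)/2**k with R(k) = B(k−1)f(k)/C(k) = -2*(k - 1)*(k + 4)/(k**2 + k - 8).
Δs = (k**2 + k - 8)/(2*2**k), as required.
Evaluate s at k=11 and k=1: -75/1024 and 0; difference -75/1024.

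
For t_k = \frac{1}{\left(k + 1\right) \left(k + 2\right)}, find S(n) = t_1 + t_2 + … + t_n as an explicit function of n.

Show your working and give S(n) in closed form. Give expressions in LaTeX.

S(n) = \frac{n}{2 \left(n + 2\right)}

Step 1: r(k) = (k + 1)/(k + 3).
Gosper form: A/B · C(k+1)/C(k) with A=k + 1, B=k + 3, C=1.
Set up (k + 1)·f(k+1) − (k + 2)·f(k) − (1) = 0.
deg f ≤ 1 (via 1,1,0).
Solving with deg f ≤ 1: f(k) = k.
Certificate R = B(k−1)f/C = k*(k + 2) gives s_k = k/(k + 1).
Check: Δs_k = 1/(k**2 + 3*k + 2). ✓
Telescope: S(n) = s_(n+1) − s_(1) = (n + 1)/(n + 2) − (1/2) = n/(2*(n + 2)).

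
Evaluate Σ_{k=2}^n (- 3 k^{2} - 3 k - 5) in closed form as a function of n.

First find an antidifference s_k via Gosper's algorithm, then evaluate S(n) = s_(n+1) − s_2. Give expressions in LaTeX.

S(n) = - n^{3} - 3 n^{2} - 7 n + 11

Step 1: r(k) = (3*k**2 + 9*k + 11)/(3*k**2 + 3*k + 5).
So A=1 and B=1, with C=k**2 + k + 5/3.
Key eq: (1)·f(k+1) = (1)·f(k) + (k**2 + k + 5/3).
From deg A=0, deg B=0, deg C=2: d=3.
Match coefficients ⇒ f(k) = k*(k**2 + 4)/3.
R(k) = B(k−1)·f(k)/C(k) = k*(k**2 + 4)/(3*k**2 + 3*k + 5); s_k = R·t_k = k*(-k**2 - 4).
Δs = -3*k**2 - 3*k - 5, as required.
s_(n+1) = -n**3 - 3*n**2 - 7*n - 5 and s_(2) = -16, so S(n) = -n**3 - 3*n**2 - 7*n + 11.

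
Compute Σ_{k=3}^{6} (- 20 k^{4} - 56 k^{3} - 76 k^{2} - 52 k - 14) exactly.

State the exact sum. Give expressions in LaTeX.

Σ = -76880

t_(k+1)/t_k = (10*k**4 + 68*k**3 + 182*k**2 + 226*k + 109)/(10*k**4 + 28*k**3 + 38*k**2 + 26*k + 7).
Factor: A=1; B=1; C=k**4 + 14*k**3/5 + 19*k**2/5 + 13*k/5 + 7/10.
Need (1)·f(k+1) − (1)·f(k) = k**4 + 14*k**3/5 + 19*k**2/5 + 13*k/5 + 7/10.
Degrees (0,0,4) ⇒ d ≤ 5.
Coefficient equations give f(k) = k**2*(2*k**3 + 2*k**2 + 2*k + 1)/10.
R(k) = B(k−1)·f(k)/C(k) = k**2*(2*k**3 + 2*k**2 + 2*k + 1)/(10*k**4 + 28*k**3 + 38*k**2 + 26*k + 7); s_k = R·t_k = k**2*(-4*k**3 - 4*k**2 - 4*k - 2).
s_(k+1) − s_k = -20*k**4 - 56*k**3 - 76*k**2 - 52*k - 14 = t_k.
Telescoping: Σ = s_(7) − s_(3) = -78302 − (-1422) = -76880.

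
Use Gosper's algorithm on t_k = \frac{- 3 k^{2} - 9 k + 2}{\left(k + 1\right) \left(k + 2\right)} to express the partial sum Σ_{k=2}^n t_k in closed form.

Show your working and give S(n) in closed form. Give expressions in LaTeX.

t_(k+1)/t_k = (k + 1)*(9*k + 3*(k + 1)**2 + 7)/((k + 3)*(3*k**2 + 9*k - 2)).
Gosper form: A/B · C(k+1)/C(k) with A=k + 1, B=k + 3, C=k**2 + 3*k - 2/3.
Set up (k + 1)·f(k+1) − (k + 2)·f(k) − (k**2 + 3*k - 2/3) = 0.
Degrees (1,1,2) ⇒ d ≤ 2.
Solve for f: f(k) = k*(3*k - 5)/3 (degree 2 ≤ 2).
Certificate R = B(k−1)f/C = k*(k + 2)*(3*k - 5)/(3*k**2 + 9*k - 2) gives s_k = k*(5 - 3*k)/(k + 1).
Δs = (-3*k**2 - 9*k + 2)/(k**2 + 3*k + 2), as required.
Evaluate: s_(n+1) = (-3*n**2 - n + 2)/(n + 2); subtract s_(2) = -2/3 ⇒ S(n) = (-9*n**2 - n + 10)/(3*(n + 2)).

S(n) = \frac{- 9 n^{2} - n + 10}{3 \left(n + 2\right)}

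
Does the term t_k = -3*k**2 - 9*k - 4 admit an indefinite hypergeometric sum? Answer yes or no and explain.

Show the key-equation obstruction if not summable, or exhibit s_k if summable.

Yes. s_k = k**2*(-k - 3).

t_(k+1)/t_k = (3*k**2 + 15*k + 16)/(3*k**2 + 9*k + 4).
Normal form (A,B,C) = (1, 1, k**2 + 3*k + 4/3).
Set up (1)·f(k+1) − (1)·f(k) − (k**2 + 3*k + 4/3) = 0.
deg f ≤ 3 (via 0,0,2).
Solving with deg f ≤ 3: f(k) = k**2*(k + 3)/3.
So s_k = (B(k−1)f/C)·t_k = (k**2*(k + 3)/(3*k**2 + 9*k + 4))·t_k = k**2*(-k - 3).
Verify: -3*k**2 - 9*k - 4 matches t_k.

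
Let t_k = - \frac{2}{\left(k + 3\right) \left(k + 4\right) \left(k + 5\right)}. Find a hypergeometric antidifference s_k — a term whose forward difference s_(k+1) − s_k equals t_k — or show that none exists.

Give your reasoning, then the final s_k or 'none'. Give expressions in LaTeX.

r(k) = (k + 3)/(k + 6) after simplifying.
Take A(k)=k + 3, B(k)=k + 6, C(k)=1.
Set up (k + 3)·f(k+1) − (k + 5)·f(k) − (1) = 0.
From deg A=1, deg B=1, deg C=0: d=2.
Solve for f: f(k) = k*(k + 7)/24 (degree 2 ≤ 2).
Get s_k = R·t_k = k*(-k - 7)/(12*(k + 3)*(k + 4)) with R(k) = B(k−1)f(k)/C(k) = k*(k + 5)*(k + 7)/24.
Check: Δs_k = -2/(k**3 + 12*k**2 + 47*k + 60). ✓

s_k = \frac{k \left(- k - 7\right)}{12 \left(k + 3\right) \left(k + 4\right)}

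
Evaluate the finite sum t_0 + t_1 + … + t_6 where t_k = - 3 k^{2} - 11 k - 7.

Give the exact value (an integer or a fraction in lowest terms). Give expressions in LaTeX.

Σ = -553

Ratio r(k) = (3*k**2 + 17*k + 21)/(3*k**2 + 11*k + 7).
Normal form (A,B,C) = (1, 1, k**2 + 11*k/3 + 7/3).
f must satisfy (1)·f(k+1) − (1)·f(k) = k**2 + 11*k/3 + 7/3.
Degrees (0,0,2) ⇒ d ≤ 3.
Solve for f: f(k) = k*(k**2 + 4*k + 2)/3 (degree 3 ≤ 3).
R(k) = B(k−1)·f(k)/C(k) = k*(k**2 + 4*k + 2)/(3*k**2 + 11*k + 7); s_k = R·t_k = k*(-k**2 - 4*k - 2).
Δs = -3*k**2 - 11*k - 7, as required.
Evaluate s at k=7 and k=0: -553 and 0; difference -553.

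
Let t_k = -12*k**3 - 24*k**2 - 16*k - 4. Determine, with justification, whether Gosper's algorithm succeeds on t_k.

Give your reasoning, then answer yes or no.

Yes. s_k = k**2*(-3*k**2 - 2*k + 1).

Step 1: r(k) = (3*k**3 + 15*k**2 + 25*k + 14)/(3*k**3 + 6*k**2 + 4*k + 1).
So A=1 and B=1, with C=k**3 + 2*k**2 + 4*k/3 + 1/3.
Key eq: (1)·f(k+1) = (1)·f(k) + (k**3 + 2*k**2 + 4*k/3 + 1/3).
d = 4 from the (0,0,3) case.
A polynomial solution: f(k) = k**2*(k + 1)*(3*k - 1)/12.
R(k) = B(k−1)·f(k)/C(k) = k**2*(3*k - 1)/(4*(3*k**2 + 3*k + 1)); s_k = R·t_k = k**2*(-3*k**2 - 2*k + 1).
Check: Δs_k = -12*k**3 - 24*k**2 - 16*k - 4. ✓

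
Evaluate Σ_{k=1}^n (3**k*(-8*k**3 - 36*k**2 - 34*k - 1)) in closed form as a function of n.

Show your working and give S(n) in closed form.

Step 1: r(k) = 3*(8*k**3 + 60*k**2 + 130*k + 79)/(8*k**3 + 36*k**2 + 34*k + 1).
Factor: A=3; B=1; C=k**3 + 9*k**2/2 + 17*k/4 + 1/8.
Solve (3)·f(k+1) − (1)·f(k) = k**3 + 9*k**2/2 + 17*k/4 + 1/8.
deg f ≤ 3 (via 0,0,3).
Coefficient equations give f(k) = (4*k**3 - k - 4)/8.
Then R = B(k−1)f/C = (4*k**3 - k - 4)/(8*k**3 + 36*k**2 + 34*k + 1), so s_k = R(k)·t_k = 3**k*(-4*k**3 + k + 4).
Verify: 3**k*(4*k**3 + 2*k - 12*(k + 1)**3 + 11) matches t_k.
Σ_(k=1)^n t_k = s_(n+1) − s_(1) = (3**(n + 1)*(-4*n**3 - 12*n**2 - 11*n + 1)) − (3), i.e. -12*3**n*n**3 - 36*3**n*n**2 - 33*3**n*n + 3*3**n - 3.

S(n) = -12*3**n*n**3 - 36*3**n*n**2 - 33*3**n*n + 3*3**n - 3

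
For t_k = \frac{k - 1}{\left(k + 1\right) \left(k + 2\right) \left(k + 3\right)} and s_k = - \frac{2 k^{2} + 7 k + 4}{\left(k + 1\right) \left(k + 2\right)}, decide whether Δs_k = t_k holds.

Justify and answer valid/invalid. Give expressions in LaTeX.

s_(k+1) = (-7*k - 2*(k + 1)**2 - 11)/((k + 2)*(k + 3))
s_(k+1) − s_k = (k - 1)/(k**3 + 6*k**2 + 11*k + 6)
(s_(k+1) − s_k) − t_k = 0

valid; difference matches t_k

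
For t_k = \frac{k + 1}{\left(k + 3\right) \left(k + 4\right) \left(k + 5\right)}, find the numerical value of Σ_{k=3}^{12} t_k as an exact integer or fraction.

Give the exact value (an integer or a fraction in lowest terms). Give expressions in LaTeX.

t_(k+1)/t_k = (k + 2)*(k + 3)/((k + 1)*(k + 6)).
Take A(k)=k + 3, B(k)=k + 6, C(k)=k + 1.
Solve (k + 3)·f(k+1) − (k + 5)·f(k) = k + 1.
From deg A=1, deg B=1, deg C=1: d=2.
Coefficient equations give f(k) = k*(k + 1)/6.
Certificate R = B(k−1)f/C = k*(k + 5)/6 gives s_k = k*(k + 1)/(6*(k + 3)*(k + 4)).
s_(k+1) − s_k = (k + 1)/(k**3 + 12*k**2 + 47*k + 60) = t_k.
Evaluate s at k=13 and k=3: 91/816 and 1/21; difference 365/5712.

Σ = 365/5712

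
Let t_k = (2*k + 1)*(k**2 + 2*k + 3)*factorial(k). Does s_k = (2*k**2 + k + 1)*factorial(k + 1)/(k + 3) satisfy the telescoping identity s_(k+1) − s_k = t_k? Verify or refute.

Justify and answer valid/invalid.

s_(k+1) = (2*k**2 + 5*k + 4)*factorial(k + 2)/(k + 4)
s_(k+1) − s_k = (2*k**4 + 13*k**3 + 32*k**2 + 45*k + 20)*factorial(k + 1)/((k + 3)*(k + 4))
(s_(k+1) − s_k) − t_k = -2*(2*k**4 + 11*k**3 + 21*k**2 + 26*k + 8)*factorial(k)/((k + 3)*(k + 4))

Invalid: residual -2*(2*k**4 + 11*k**3 + 21*k**2 + 26*k + 8)*factorial(k)/((k + 3)*(k + 4)) ≠ 0.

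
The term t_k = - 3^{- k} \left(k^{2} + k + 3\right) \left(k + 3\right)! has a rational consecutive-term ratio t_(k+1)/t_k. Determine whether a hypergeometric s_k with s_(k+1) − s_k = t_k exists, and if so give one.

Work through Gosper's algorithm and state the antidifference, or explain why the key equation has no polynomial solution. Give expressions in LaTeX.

s_k = - 3^{1 - k} \left(k - 1\right) \left(k + 3\right)!

Compute t_(k+1)/t_k: get (k + 4)*(k + (k + 1)**2 + 4)/(3*(k**2 + k + 3)).
Gosper form: A/B · C(k+1)/C(k) with A=k/3 + 4/3, B=1, C=k**2 + k + 3.
Key eq: (k/3 + 4/3)·f(k+1) = (1)·f(k) + (k**2 + k + 3).
deg f ≤ 1 (via 1,0,2).
Solving with deg f ≤ 1: f(k) = 3*(k - 1).
Then R = B(k−1)f/C = 3*(k - 1)/(k**2 + k + 3), so s_k = R(k)·t_k = -3**(1 - k)*(k - 1)*factorial(k + 3).
Verify: -(k**2 + k + 3)*factorial(k + 3)/3**k matches t_k.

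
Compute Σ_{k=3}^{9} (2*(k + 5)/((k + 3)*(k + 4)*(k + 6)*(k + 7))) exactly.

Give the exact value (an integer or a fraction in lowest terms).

Σ = 77/5616

r(k) = (k + 3)*(k + 6)**2/((k + 5)**2*(k + 8)) after simplifying.
Take A(k)=k + 3, B(k)=k + 8, C(k)=k**2 + 10*k + 25.
f must satisfy (k + 3)·f(k+1) − (k + 7)·f(k) = k**2 + 10*k + 25.
Degrees (1,1,2) ⇒ d ≤ 4.
Solve for f: f(k) = k*(k + 4)*(k + 5)*(k + 9)/36 (degree 4 ≤ 4).
Get s_k = R·t_k = k*(k + 9)/(18*(k**2 + 9*k + 18)) with R(k) = B(k−1)f(k)/C(k) = k*(k + 4)*(k + 7)*(k + 9)/(36*(k + 5)).
Verify: 2*(k + 5)/(k**4 + 20*k**3 + 145*k**2 + 450*k + 504) matches t_k.
Σ_(k=3)^(9) t_k = s_(10) − s_(3) = 95/1872 − (1/27) = 77/5616.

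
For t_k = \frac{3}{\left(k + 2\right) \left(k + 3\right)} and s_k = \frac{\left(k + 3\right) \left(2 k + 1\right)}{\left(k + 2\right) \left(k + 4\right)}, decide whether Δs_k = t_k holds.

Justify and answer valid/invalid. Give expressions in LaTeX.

Invalid: residual \frac{2 k^{2} + 4 k - 9}{k^{4} + 14 k^{3} + 71 k^{2} + 154 k + 120} ≠ 0.

s_(k+1) = (k + 4)*(2*k + 3)/((k + 3)*(k + 5))
s_(k+1) − s_k = (5*k**2 + 31*k + 51)/(k**4 + 14*k**3 + 71*k**2 + 154*k + 120)
(s_(k+1) − s_k) − t_k = (2*k**2 + 4*k - 9)/(k**4 + 14*k**3 + 71*k**2 + 154*k + 120)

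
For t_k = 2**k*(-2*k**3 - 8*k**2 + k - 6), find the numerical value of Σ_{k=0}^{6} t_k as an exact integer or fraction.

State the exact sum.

t_(k+1)/t_k = 2*(2*k**3 + 14*k**2 + 21*k + 15)/(2*k**3 + 8*k**2 - k + 6).
A = 2, B = 1, C = k**3 + 4*k**2 - k/2 + 3.
Need (2)·f(k+1) − (1)·f(k) = k**3 + 4*k**2 - k/2 + 3.
d = 3 from the (0,0,3) case.
Coefficient equations give f(k) = (2*k**3 - 4*k**2 + 3*k + 4)/2.
Then R = B(k−1)f/C = (2*k**3 - 4*k**2 + 3*k + 4)/(2*k**3 + 8*k**2 - k + 6), so s_k = R(k)·t_k = 2**k*(-2*k**3 + 4*k**2 - 3*k - 4).
Δs = 2**k*(-2*k**3 - 8*k**2 + k - 6), as required.
Sum = s_(7) − s_(0); s_(7) = -65920, s_(0) = -4 ⇒ -65916.

Σ = -65916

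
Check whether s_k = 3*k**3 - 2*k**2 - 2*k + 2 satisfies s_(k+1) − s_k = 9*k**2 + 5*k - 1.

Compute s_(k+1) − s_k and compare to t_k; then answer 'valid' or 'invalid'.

s_(k+1) = 3*k**3 + 7*k**2 + 3*k + 1
s_(k+1) − s_k = 9*k**2 + 5*k - 1
(s_(k+1) − s_k) − t_k = 0

valid; difference matches t_k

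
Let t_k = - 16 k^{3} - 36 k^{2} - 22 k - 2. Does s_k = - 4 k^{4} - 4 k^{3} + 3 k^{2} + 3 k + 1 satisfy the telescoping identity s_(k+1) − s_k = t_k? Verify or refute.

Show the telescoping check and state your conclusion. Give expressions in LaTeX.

s_(k+1) = -4*k**4 - 20*k**3 - 33*k**2 - 19*k - 1
s_(k+1) − s_k = -16*k**3 - 36*k**2 - 22*k - 2
(s_(k+1) − s_k) − t_k = 0

valid (s_(k+1) − s_k reduces to t_k)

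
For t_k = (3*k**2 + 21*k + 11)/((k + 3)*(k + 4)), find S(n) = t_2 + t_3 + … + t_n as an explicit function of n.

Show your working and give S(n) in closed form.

S(n) = (3*n**2 + 4*n - 7)/(n + 4)

t_(k+1)/t_k = (k + 3)*(21*k + 3*(k + 1)**2 + 32)/((k + 5)*(3*k**2 + 21*k + 11)).
Take A(k)=k + 3, B(k)=k + 5, C(k)=k**2 + 7*k + 11/3.
Set up (k + 3)·f(k+1) − (k + 4)·f(k) − (k**2 + 7*k + 11/3) = 0.
From deg A=1, deg B=1, deg C=2: d=2.
A polynomial solution: f(k) = k*(9*k + 2)/9.
Get s_k = R·t_k = k*(9*k + 2)/(3*(k + 3)) with R(k) = B(k−1)f(k)/C(k) = k*(k + 4)*(9*k + 2)/(3*(3*k**2 + 21*k + 11)).
Δs = (3*k**2 + 21*k + 11)/(k**2 + 7*k + 12), as required.
Telescope: S(n) = s_(n+1) − s_(2) = (9*n**2 + 20*n + 11)/(3*(n + 4)) − (8/3) = (3*n**2 + 4*n - 7)/(n + 4).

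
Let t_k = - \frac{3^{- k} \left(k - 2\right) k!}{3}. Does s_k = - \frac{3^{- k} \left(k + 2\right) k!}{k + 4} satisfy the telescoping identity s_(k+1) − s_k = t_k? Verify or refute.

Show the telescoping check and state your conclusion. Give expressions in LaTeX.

s_(k+1) = -(k + 3)*factorial(k + 1)/(3*3**k*(k + 5))
s_(k+1) − s_k = -(k**3 + 5*k**2 - 2*k - 18)*factorial(k)/(3*3**k*(k + 4)*(k + 5))
(s_(k+1) − s_k) − t_k = 2*(k**2 + 2*k - 11)*factorial(k)/(3*3**k*(k + 4)*(k + 5))

Invalid: residual \frac{2 \cdot 3^{- k} \left(k^{2} + 2 k - 11\right) k!}{3 \left(k + 4\right) \left(k + 5\right)} ≠ 0.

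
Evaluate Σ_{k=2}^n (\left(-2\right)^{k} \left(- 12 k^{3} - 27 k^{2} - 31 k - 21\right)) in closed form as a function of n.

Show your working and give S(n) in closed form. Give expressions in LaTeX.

Step 1: r(k) = 2*(-12*k**3 - 63*k**2 - 121*k - 91)/(12*k**3 + 27*k**2 + 31*k + 21).
Factor: A=-2; B=1; C=k**3 + 9*k**2/4 + 31*k/12 + 7/4.
Key eq: (-2)·f(k+1) = (1)·f(k) + (k**3 + 9*k**2/4 + 31*k/12 + 7/4).
d = 3 from the (0,0,3) case.
Solving with deg f ≤ 3: f(k) = -(4*k**3 + k**2 + k + 3)/12.
Certificate R = B(k−1)f/C = -(4*k**3 + k**2 + k + 3)/(12*k**3 + 27*k**2 + 31*k + 21) gives s_k = (-2)**k*(4*k**3 + k**2 + k + 3).
Verify: (-2)**k*(-12*k**3 - 27*k**2 - 31*k - 21) matches t_k.
Σ_(k=2)^n t_k = s_(n+1) − s_(2) = ((-2)**(n + 1)*(4*n**3 + 13*n**2 + 15*n + 9)) − (164), i.e. -8*(-2)**n*n**3 - 26*(-2)**n*n**2 - 30*(-2)**n*n - 18*(-2)**n - 164.

S(n) = - 8 \left(-2\right)^{n} n^{3} - 26 \left(-2\right)^{n} n^{2} - 30 \left(-2\right)^{n} n - 18 \left(-2\right)^{n} - 164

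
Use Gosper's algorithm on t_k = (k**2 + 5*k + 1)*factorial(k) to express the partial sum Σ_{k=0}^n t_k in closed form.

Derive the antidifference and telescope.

The ratio is (k + 1)*(5*k + (k + 1)**2 + 6)/(k**2 + 5*k + 1).
A = k + 1, B = 1, C = k**2 + 5*k + 1.
Set up (k + 1)·f(k+1) − (1)·f(k) − (k**2 + 5*k + 1) = 0.
deg f ≤ 1 (via 1,0,2).
A polynomial solution: f(k) = k + 4.
R(k) = B(k−1)·f(k)/C(k) = (k + 4)/(k**2 + 5*k + 1); s_k = R·t_k = (k + 4)*factorial(k).
s_(k+1) − s_k = (k**2 + 5*k + 1)*factorial(k) = t_k.
Evaluate: s_(n+1) = (n + 5)*factorial(n + 1); subtract s_(0) = 4 ⇒ S(n) = n**2*factorial(n) + 6*n*factorial(n) + 5*factorial(n) - 4.

S(n) = n**2*factorial(n) + 6*n*factorial(n) + 5*factorial(n) - 4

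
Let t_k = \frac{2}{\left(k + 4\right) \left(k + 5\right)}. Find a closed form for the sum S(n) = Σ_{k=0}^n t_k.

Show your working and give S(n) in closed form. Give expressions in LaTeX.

Compute t_(k+1)/t_k: get (k + 4)/(k + 6).
Take A(k)=k + 4, B(k)=k + 6, C(k)=1.
Key eq: (k + 4)·f(k+1) = (k + 5)·f(k) + (1).
From deg A=1, deg B=1, deg C=0: d=1.
Coefficient equations give f(k) = k/4.
R(k) = B(k−1)·f(k)/C(k) = k*(k + 5)/4; s_k = R·t_k = k/(2*(k + 4)).
Check: Δs_k = 2/(k**2 + 9*k + 20). ✓
Telescope: S(n) = s_(n+1) − s_(0) = (n + 1)/(2*(n + 5)) − (0) = (n + 1)/(2*(n + 5)).

S(n) = \frac{n + 1}{2 \left(n + 5\right)}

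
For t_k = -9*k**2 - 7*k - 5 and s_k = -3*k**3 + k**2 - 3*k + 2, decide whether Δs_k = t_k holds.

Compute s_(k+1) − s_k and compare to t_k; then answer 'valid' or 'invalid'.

valid (s_(k+1) − s_k reduces to t_k)

s_(k+1) = -3*k - 3*(k + 1)**3 + (k + 1)**2 - 1
s_(k+1) − s_k = -9*k**2 - 7*k - 5
(s_(k+1) − s_k) − t_k = 0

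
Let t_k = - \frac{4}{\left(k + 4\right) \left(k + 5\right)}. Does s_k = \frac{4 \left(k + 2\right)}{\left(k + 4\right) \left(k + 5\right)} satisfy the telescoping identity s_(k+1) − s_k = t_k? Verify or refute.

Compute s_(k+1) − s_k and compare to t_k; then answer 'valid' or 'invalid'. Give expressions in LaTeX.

Invalid: residual \frac{24}{k^{3} + 15 k^{2} + 74 k + 120} ≠ 0.

s_(k+1) = 4*(k + 3)/((k + 5)*(k + 6))
s_(k+1) − s_k = -4*k/(k**3 + 15*k**2 + 74*k + 120)
(s_(k+1) − s_k) − t_k = 24/(k**3 + 15*k**2 + 74*k + 120)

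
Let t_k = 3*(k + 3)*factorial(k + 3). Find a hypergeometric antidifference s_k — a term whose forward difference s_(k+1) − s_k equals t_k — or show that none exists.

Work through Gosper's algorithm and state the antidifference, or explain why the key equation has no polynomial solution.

Step 1: r(k) = (k + 4)**2/(k + 3).
Factor: A=k + 4; B=1; C=k + 3.
Need (k + 4)·f(k+1) − (1)·f(k) = k + 3.
d = 0 from the (1,0,1) case.
Solving with deg f ≤ 0: f(k) = 1.
Then R = B(k−1)f/C = 1/(k + 3), so s_k = R(k)·t_k = 3*factorial(k + 3).
Verify: 3*(k + 3)*factorial(k + 3) matches t_k.

s_k = 3*factorial(k + 3)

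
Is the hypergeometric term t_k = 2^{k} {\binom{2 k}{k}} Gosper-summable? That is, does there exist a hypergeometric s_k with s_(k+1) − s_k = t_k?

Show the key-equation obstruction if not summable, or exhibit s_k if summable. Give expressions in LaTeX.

No — key equation has no polynomial f.

Ratio r(k) = 4*(2*k + 1)/(k + 1).
A = 8*k + 4, B = k + 1, C = 1.
f must satisfy (8*k + 4)·f(k+1) − (k)·f(k) = 1.
deg f ≤ -1 (via 1,1,0).
d = -1 < 0 ⇒ no nonzero polynomial f; not summable.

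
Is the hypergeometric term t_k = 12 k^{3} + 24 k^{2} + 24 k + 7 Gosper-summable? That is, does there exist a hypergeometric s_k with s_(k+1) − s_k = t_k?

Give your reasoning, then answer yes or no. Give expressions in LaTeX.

The ratio is (12*k**3 + 60*k**2 + 108*k + 67)/(12*k**3 + 24*k**2 + 24*k + 7).
A = 1, B = 1, C = k**3 + 2*k**2 + 2*k + 7/12.
Key eq: (1)·f(k+1) = (1)·f(k) + (k**3 + 2*k**2 + 2*k + 7/12).
deg f ≤ 4 (via 0,0,3).
Match coefficients ⇒ f(k) = k*(3*k**3 + 2*k**2 + 3*k - 1)/12.
Then R = B(k−1)f/C = k*(3*k**3 + 2*k**2 + 3*k - 1)/(12*k**3 + 24*k**2 + 24*k + 7), so s_k = R(k)·t_k = k*(3*k**3 + 2*k**2 + 3*k - 1).
Check: Δs_k = 12*k**3 + 24*k**2 + 24*k + 7. ✓

Yes. s_k = k \left(3 k^{3} + 2 k^{2} + 3 k - 1\right).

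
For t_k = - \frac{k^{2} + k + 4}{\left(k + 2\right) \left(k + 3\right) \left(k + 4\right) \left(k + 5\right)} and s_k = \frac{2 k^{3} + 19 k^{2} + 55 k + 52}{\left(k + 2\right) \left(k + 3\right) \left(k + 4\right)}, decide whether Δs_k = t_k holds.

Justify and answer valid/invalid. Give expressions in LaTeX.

valid (s_(k+1) − s_k reduces to t_k)

s_(k+1) = (55*k + 2*(k + 1)**3 + 19*(k + 1)**2 + 107)/((k + 3)*(k + 4)*(k + 5))
s_(k+1) − s_k = (-k**2 - k - 4)/(k**4 + 14*k**3 + 71*k**2 + 154*k + 120)
(s_(k+1) − s_k) − t_k = 0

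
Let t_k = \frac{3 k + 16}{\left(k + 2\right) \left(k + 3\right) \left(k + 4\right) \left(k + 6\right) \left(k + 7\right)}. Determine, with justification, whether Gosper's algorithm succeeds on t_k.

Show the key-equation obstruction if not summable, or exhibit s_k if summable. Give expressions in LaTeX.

Ratio r(k) = (k + 2)*(k + 6)*(3*k + 19)/((k + 5)*(k + 8)*(3*k + 16)).
Factor: A=k + 2; B=k + 8; C=k**2 + 31*k/3 + 80/3.
f must satisfy (k + 2)·f(k+1) − (k + 7)·f(k) = k**2 + 31*k/3 + 80/3.
From deg A=1, deg B=1, deg C=2: d=5.
Match coefficients ⇒ f(k) = k*(k + 4)*(k + 5)*(k**2 + 11*k + 36)/108.
Certificate R = B(k−1)f/C = k*(k + 4)*(k + 7)*(k**2 + 11*k + 36)/(36*(3*k + 16)) gives s_k = k*(k**2 + 11*k + 36)/(36*(k**3 + 11*k**2 + 36*k + 36)).
Δs = (3*k + 16)/(k**5 + 22*k**4 + 185*k**3 + 740*k**2 + 1404*k + 1008), as required.

Yes. s_k = \frac{k \left(k^{2} + 11 k + 36\right)}{36 \left(k^{3} + 11 k^{2} + 36 k + 36\right)}.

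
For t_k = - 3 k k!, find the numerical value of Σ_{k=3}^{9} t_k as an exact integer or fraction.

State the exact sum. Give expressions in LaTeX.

Compute t_(k+1)/t_k: get (k + 1)**2/k.
So A=k + 1 and B=1, with C=k.
Set up (k + 1)·f(k+1) − (1)·f(k) − (k) = 0.
deg f ≤ 0 (via 1,0,1).
A polynomial solution: f(k) = 1.
Get s_k = R·t_k = -3*factorial(k) with R(k) = B(k−1)f(k)/C(k) = 1/k.
Check: Δs_k = -3*k*factorial(k). ✓
Evaluate s at k=10 and k=3: -10886400 and -18; difference -10886382.

Σ = -10886382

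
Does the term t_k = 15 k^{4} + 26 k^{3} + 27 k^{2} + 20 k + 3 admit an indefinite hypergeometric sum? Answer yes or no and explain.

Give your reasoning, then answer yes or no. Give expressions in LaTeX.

Yes. s_k = k \left(3 k^{4} - k^{3} + k^{2} + 3 k - 3\right).

The ratio is (15*k**4 + 86*k**3 + 195*k**2 + 212*k + 91)/(15*k**4 + 26*k**3 + 27*k**2 + 20*k + 3).
A = 1, B = 1, C = k**4 + 26*k**3/15 + 9*k**2/5 + 4*k/3 + 1/5.
Need (1)·f(k+1) − (1)·f(k) = k**4 + 26*k**3/15 + 9*k**2/5 + 4*k/3 + 1/5.
Degrees (0,0,4) ⇒ d ≤ 5.
Solving with deg f ≤ 5: f(k) = k*(3*k**4 - k**3 + k**2 + 3*k - 3)/15.
R(k) = B(k−1)·f(k)/C(k) = k*(3*k**4 - k**3 + k**2 + 3*k - 3)/(15*k**4 + 26*k**3 + 27*k**2 + 20*k + 3); s_k = R·t_k = k*(3*k**4 - k**3 + k**2 + 3*k - 3).
s_(k+1) − s_k = 15*k**4 + 26*k**3 + 27*k**2 + 20*k + 3 = t_k.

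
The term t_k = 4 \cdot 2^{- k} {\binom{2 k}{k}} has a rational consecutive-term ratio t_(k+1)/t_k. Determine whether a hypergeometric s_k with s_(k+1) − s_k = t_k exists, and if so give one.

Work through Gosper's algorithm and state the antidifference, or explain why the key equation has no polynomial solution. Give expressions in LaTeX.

The ratio is (2*k + 1)/(k + 1).
Take A(k)=2*k + 1, B(k)=k + 1, C(k)=1.
Solve (2*k + 1)·f(k+1) − (k)·f(k) = 1.
deg f ≤ -1 (via 1,1,0).
d = -1 < 0 ⇒ no nonzero polynomial f; not summable.

none (Gosper's algorithm certifies no s_k)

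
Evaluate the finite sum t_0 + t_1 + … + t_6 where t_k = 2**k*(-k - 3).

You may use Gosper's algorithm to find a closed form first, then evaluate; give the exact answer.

Σ = -1023

Step 1: r(k) = 2*(k + 4)/(k + 3).
Gosper form: A/B · C(k+1)/C(k) with A=2, B=1, C=k + 3.
Need (2)·f(k+1) − (1)·f(k) = k + 3.
Bound: deg f ≤ 1.
Coefficient equations give f(k) = k + 1.
Certificate R = B(k−1)f/C = (k + 1)/(k + 3) gives s_k = 2**k*(-k - 1).
s_(k+1) − s_k = 2**k*(-k - 3) = t_k.
Sum = s_(7) − s_(0); s_(7) = -1024, s_(0) = -1 ⇒ -1023.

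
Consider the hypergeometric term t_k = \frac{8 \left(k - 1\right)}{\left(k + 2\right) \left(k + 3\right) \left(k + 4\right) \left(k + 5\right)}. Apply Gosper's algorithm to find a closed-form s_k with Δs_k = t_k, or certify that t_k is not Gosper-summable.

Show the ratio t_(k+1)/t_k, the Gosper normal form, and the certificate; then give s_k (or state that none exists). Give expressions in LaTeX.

s_k = - \frac{4 k}{\left(k + 2\right) \left(k + 3\right) \left(k + 4\right)}

Compute t_(k+1)/t_k: get k*(k + 2)/((k - 1)*(k + 6)).
Factor: A=k + 2; B=k + 6; C=k - 1.
Need (k + 2)·f(k+1) − (k + 5)·f(k) = k - 1.
Degrees (1,1,1) ⇒ d ≤ 3.
Solving with deg f ≤ 3: f(k) = -k/2.
Get s_k = R·t_k = -4*k/((k + 2)*(k + 3)*(k + 4)) with R(k) = B(k−1)f(k)/C(k) = -k*(k + 5)/(2*(k - 1)).
Verify: 8*(k - 1)/(k**4 + 14*k**3 + 71*k**2 + 154*k + 120) matches t_k.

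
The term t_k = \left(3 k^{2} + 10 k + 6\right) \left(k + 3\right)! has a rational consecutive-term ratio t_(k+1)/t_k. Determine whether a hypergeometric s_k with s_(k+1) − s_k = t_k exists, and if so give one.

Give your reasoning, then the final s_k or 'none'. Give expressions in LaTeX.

t_(k+1)/t_k = (k + 4)*(10*k + 3*(k + 1)**2 + 16)/(3*k**2 + 10*k + 6).
Factor: A=k + 4; B=1; C=k**2 + 10*k/3 + 2.
f must satisfy (k + 4)·f(k+1) − (1)·f(k) = k**2 + 10*k/3 + 2.
deg f ≤ 1 (via 1,0,2).
Match coefficients ⇒ f(k) = (3*k - 2)/3.
Get s_k = R·t_k = (3*k - 2)*factorial(k + 3) with R(k) = B(k−1)f(k)/C(k) = (3*k - 2)/(3*k**2 + 10*k + 6).
Check: Δs_k = (3*k**2 + 10*k + 6)*factorial(k + 3). ✓

s_k = \left(3 k - 2\right) \left(k + 3\right)!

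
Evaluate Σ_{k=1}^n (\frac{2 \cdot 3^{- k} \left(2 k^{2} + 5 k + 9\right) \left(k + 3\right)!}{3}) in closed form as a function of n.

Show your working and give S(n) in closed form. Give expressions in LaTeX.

The ratio is (k + 4)*(5*k + 2*(k + 1)**2 + 14)/(3*(2*k**2 + 5*k + 9)).
Factor: A=k/3 + 4/3; B=1; C=k**2 + 5*k/2 + 9/2.
Need (k/3 + 4/3)·f(k+1) − (1)·f(k) = k**2 + 5*k/2 + 9/2.
Bound: deg f ≤ 1.
A polynomial solution: f(k) = 3*(2*k + 1)/2.
Get s_k = R·t_k = 2*(2*k + 1)*factorial(k + 3)/3**k with R(k) = B(k−1)f(k)/C(k) = 3*(2*k + 1)/(2*k**2 + 5*k + 9).
Δs = 2*(2*k**2 + 5*k + 9)*factorial(k + 3)/(3*3**k), as required.
Σ_(k=1)^n t_k = s_(n+1) − s_(1) = (2*3**(-n - 1)*(2*n + 3)*factorial(n + 4)) − (48), i.e. -48 + 4*n*factorial(n + 4)/(3*3**n) + 2*factorial(n + 4)/3**n.

S(n) = -48 + \frac{4 \cdot 3^{- n} n \left(n + 4\right)!}{3} + 2 \cdot 3^{- n} \left(n + 4\right)!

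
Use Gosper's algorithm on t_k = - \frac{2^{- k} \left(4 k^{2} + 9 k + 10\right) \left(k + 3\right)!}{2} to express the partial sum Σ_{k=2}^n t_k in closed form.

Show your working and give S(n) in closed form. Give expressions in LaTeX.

S(n) = 150 - 2 \cdot 2^{- n} n \left(n + 4\right)! - \frac{2^{- n} \left(n + 4\right)!}{2}

Ratio r(k) = (k + 4)*(9*k + 4*(k + 1)**2 + 19)/(2*(4*k**2 + 9*k + 10)).
Normal form (A,B,C) = (k/2 + 2, 1, k**2 + 9*k/4 + 5/2).
Key eq: (k/2 + 2)·f(k+1) = (1)·f(k) + (k**2 + 9*k/4 + 5/2).
Bound: deg f ≤ 1.
Solve for f: f(k) = (4*k - 3)/2 (degree 1 ≤ 1).
So s_k = (B(k−1)f/C)·t_k = (2*(4*k - 3)/(4*k**2 + 9*k + 10))·t_k = -(4*k - 3)*factorial(k + 3)/2**k.
Δs = -(4*k**2 + 9*k + 10)*factorial(k + 3)/(2*2**k), as required.
Σ_(k=2)^n t_k = s_(n+1) − s_(2) = (-2**(-n - 1)*(4*n + 1)*factorial(n + 4)) − (-150), i.e. 150 - 2*n*factorial(n + 4)/2**n - factorial(n + 4)/(2*2**n).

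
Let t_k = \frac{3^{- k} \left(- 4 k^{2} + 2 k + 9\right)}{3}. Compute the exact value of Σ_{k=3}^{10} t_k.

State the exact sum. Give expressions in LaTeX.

r(k) = (4*k**2 + 6*k - 7)/(3*(4*k**2 - 2*k - 9)) after simplifying.
Gosper form: A/B · C(k+1)/C(k) with A=1/3, B=1, C=k**2 - k/2 - 9/4.
Set up (1/3)·f(k+1) − (1)·f(k) − (k**2 - k/2 - 9/4) = 0.
Degrees (0,0,2) ⇒ d ≤ 2.
Coefficient equations give f(k) = -3*(k - 1)*(2*k + 3)/4.
Then R = B(k−1)f/C = -3*(k - 1)*(2*k + 3)/(4*k**2 - 2*k - 9), so s_k = R(k)·t_k = (2*k**2 + k - 3)/3**k.
s_(k+1) − s_k = (-4*k**2 + 2*k + 9)/(3*3**k) = t_k.
Sum = s_(11) − s_(3); s_(11) = 250/177147, s_(3) = 2/3 ⇒ -117848/177147.

Σ = -117848/177147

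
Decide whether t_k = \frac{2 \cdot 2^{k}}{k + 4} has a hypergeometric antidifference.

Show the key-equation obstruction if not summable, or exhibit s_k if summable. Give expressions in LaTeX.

Ratio r(k) = 2*(k + 4)/(k + 5).
Gosper form: A/B · C(k+1)/C(k) with A=2*k + 8, B=k + 5, C=1.
Key eq: (2*k + 8)·f(k+1) = (k + 4)·f(k) + (1).
From deg A=1, deg B=1, deg C=0: d=-1.
deg f ≤ -1 is impossible — no certificate.

No — t_k has no hypergeometric antidifference.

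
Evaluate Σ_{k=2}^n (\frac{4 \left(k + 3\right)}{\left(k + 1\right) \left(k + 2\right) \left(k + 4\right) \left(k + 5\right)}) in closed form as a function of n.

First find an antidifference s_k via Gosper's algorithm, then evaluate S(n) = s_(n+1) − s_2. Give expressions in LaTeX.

r(k) = (k + 1)*(k + 4)**2/((k + 3)**2*(k + 6)) after simplifying.
Gosper form: A/B · C(k+1)/C(k) with A=k + 1, B=k + 6, C=k**2 + 6*k + 9.
Key eq: (k + 1)·f(k+1) = (k + 5)·f(k) + (k**2 + 6*k + 9).
deg f ≤ 4 (via 1,1,2).
A polynomial solution: f(k) = k*(k + 2)*(k + 3)*(k + 5)/8.
Get s_k = R·t_k = k*(k + 5)/(2*(k**2 + 5*k + 4)) with R(k) = B(k−1)f(k)/C(k) = k*(k + 2)*(k + 5)**2/(8*(k + 3)).
Check: Δs_k = 4*(k + 3)/(k**4 + 12*k**3 + 49*k**2 + 78*k + 40). ✓
s_(n+1) = (n**2 + 7*n + 6)/(2*(n**2 + 7*n + 10)) and s_(2) = 7/18, so S(n) = (n**2 + 7*n - 8)/(9*(n**2 + 7*n + 10)).

S(n) = \frac{n^{2} + 7 n - 8}{9 \left(n^{2} + 7 n + 10\right)}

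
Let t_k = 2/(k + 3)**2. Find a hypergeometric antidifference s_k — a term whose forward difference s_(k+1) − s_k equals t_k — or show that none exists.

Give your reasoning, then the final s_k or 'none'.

none (Gosper's algorithm certifies no s_k)

The ratio is (k + 3)**2/(k + 4)**2.
A = k**2 + 6*k + 9, B = k**2 + 8*k + 16, C = 1.
f must satisfy (k**2 + 6*k + 9)·f(k+1) − (k**2 + 6*k + 9)·f(k) = 1.
From deg A=2, deg B=2, deg C=0: d=0.
Generic f = c0 gives residual -1; -1 = 0 cannot hold, so t_k is not Gosper-summable.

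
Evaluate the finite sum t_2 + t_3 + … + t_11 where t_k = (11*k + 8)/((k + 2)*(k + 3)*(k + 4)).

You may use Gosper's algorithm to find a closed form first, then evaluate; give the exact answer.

Σ = 23/20

r(k) = (k + 2)*(11*k + 19)/((k + 5)*(11*k + 8)) after simplifying.
Factor: A=k + 2; B=k + 5; C=k + 8/11.
Need (k + 2)·f(k+1) − (k + 4)·f(k) = k + 8/11.
Degrees (1,1,1) ⇒ d ≤ 2.
Solving with deg f ≤ 2: f(k) = k*(5*k + 3)/22.
Get s_k = R·t_k = k*(5*k + 3)/(2*(k + 2)*(k + 3)) with R(k) = B(k−1)f(k)/C(k) = k*(k + 4)*(5*k + 3)/(2*(11*k + 8)).
Check: Δs_k = (11*k + 8)/(k**3 + 9*k**2 + 26*k + 24). ✓
Σ_(k=2)^(11) t_k = s_(12) − s_(2) = 9/5 − (13/20) = 23/20.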